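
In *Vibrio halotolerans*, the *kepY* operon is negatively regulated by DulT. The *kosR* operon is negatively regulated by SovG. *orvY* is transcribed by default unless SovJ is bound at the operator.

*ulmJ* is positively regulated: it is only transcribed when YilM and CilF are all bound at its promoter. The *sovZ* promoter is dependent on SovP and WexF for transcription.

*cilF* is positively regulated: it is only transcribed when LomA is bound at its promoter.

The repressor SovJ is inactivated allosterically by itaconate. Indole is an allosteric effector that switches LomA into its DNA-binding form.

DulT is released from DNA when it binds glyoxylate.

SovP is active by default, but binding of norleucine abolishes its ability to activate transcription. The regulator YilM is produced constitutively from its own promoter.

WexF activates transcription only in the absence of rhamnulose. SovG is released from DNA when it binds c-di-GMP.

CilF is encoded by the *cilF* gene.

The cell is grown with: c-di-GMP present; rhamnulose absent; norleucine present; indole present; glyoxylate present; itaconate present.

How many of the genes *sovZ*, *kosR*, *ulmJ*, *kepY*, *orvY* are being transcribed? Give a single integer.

4

Norleucine is present, so SovP is inactive.
Rhamnulose is absent, so WexF is active.
Required activator SovP is absent, so *sovZ* is not transcribed.
→ *sovZ* is OFF.
c-di-GMP is present, so SovG is inactive.
With no repressor bound, *kosR* is transcribed.
→ *kosR* is ON.
YilM is produced constitutively and is active.
Indole is present, so LomA is active.
No repressor is bound and LomA is active, so *cilF* is transcribed.
So CilF is produced and active.
No repressor is bound and YilM and CilF are active, so *ulmJ* is transcribed.
→ *ulmJ* is ON.
Glyoxylate is present, so DulT is inactive.
With no repressor bound, *kepY* is transcribed.
→ *kepY* is ON.
Itaconate is present, so SovJ is inactive.
With no repressor bound, *orvY* is transcribed.
→ *orvY* is ON.
4 of the 5 genes are transcribed.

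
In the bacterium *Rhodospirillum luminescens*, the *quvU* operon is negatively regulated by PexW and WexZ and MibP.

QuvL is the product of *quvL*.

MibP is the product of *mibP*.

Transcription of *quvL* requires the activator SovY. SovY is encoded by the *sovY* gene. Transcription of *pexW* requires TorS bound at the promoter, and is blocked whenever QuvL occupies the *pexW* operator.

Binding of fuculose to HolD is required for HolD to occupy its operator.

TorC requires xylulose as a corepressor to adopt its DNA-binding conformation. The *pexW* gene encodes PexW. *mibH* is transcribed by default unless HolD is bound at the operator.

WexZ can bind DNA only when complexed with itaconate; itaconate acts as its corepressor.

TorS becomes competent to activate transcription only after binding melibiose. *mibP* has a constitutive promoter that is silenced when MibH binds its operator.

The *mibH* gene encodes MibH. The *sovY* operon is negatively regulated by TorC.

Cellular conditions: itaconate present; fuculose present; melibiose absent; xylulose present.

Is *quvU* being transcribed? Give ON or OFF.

Melibiose is absent, so TorS is inactive.
Xylulose is present, so TorC is active.
With repressor TorC bound, *sovY* is not transcribed.
So SovY is not produced.
Required activator SovY is absent, so *quvL* is not transcribed.
So QuvL is not produced.
Required activator TorS is absent, so *pexW* is not transcribed.
So PexW is not produced.
Itaconate is present, so WexZ is active.
Fuculose is present, so HolD is active.
With repressor HolD bound, *mibH* is not transcribed.
So MibH is not produced.
With no repressor bound, *mibP* is transcribed.
So MibP is produced and active.
With repressor WexZ bound, *quvU* is not transcribed.

OFF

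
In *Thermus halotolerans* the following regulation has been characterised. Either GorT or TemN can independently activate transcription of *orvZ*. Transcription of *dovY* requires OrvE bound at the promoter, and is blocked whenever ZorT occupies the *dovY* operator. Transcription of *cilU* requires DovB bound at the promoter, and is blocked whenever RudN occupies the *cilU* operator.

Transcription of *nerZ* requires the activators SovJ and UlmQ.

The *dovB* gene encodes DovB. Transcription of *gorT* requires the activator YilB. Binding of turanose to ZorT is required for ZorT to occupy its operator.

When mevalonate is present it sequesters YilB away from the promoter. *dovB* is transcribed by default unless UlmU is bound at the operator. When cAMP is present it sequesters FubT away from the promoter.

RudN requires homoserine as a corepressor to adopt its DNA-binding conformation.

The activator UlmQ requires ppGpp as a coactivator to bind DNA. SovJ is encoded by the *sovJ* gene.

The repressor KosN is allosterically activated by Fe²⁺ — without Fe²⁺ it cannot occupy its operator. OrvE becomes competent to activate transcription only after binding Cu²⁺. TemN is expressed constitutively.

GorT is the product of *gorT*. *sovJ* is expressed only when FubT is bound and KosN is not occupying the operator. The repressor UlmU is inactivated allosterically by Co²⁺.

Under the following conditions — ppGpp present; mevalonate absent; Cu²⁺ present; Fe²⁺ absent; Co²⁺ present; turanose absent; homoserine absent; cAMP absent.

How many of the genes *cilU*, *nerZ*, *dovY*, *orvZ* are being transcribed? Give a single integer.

4

Co²⁺ is present, so UlmU is inactive.
With no repressor bound, *dovB* is transcribed.
So DovB is produced and active.
Homoserine is absent, so RudN is inactive.
No repressor is bound and DovB is active, so *cilU* is transcribed.
→ *cilU* is ON.
cAMP is absent, so FubT is active.
Fe²⁺ is absent, so KosN is inactive.
No repressor is bound and FubT is active, so *sovJ* is transcribed.
So SovJ is produced and active.
ppGpp is present, so UlmQ is active.
No repressor is bound and SovJ and UlmQ are active, so *nerZ* is transcribed.
→ *nerZ* is ON.
Turanose is absent, so ZorT is inactive.
Cu²⁺ is present, so OrvE is active.
No repressor is bound and OrvE is active, so *dovY* is transcribed.
→ *dovY* is ON.
Mevalonate is absent, so YilB is active.
No repressor is bound and YilB is active, so *gorT* is transcribed.
So GorT is produced and active.
TemN is produced constitutively and is active.
Activator GorT is present, so *orvZ* is transcribed.
→ *orvZ* is ON.
4 of the 4 genes are transcribed.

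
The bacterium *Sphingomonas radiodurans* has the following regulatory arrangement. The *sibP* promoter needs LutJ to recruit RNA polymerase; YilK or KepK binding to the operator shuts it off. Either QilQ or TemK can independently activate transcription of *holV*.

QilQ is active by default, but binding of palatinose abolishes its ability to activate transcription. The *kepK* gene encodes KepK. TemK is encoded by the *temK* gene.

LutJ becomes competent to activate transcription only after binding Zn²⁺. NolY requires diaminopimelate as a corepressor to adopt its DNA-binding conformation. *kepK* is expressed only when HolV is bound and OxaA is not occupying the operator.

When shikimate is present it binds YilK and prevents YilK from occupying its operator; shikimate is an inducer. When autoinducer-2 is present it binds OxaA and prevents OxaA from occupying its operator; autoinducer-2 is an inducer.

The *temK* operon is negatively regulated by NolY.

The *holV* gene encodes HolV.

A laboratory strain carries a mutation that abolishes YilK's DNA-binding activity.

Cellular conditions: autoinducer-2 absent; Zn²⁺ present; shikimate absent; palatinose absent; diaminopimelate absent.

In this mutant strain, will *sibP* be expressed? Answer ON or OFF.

Zn²⁺ is present, so LutJ is active.
YilK is non-functional in this strain, so it has no effect.
Palatinose is absent, so QilQ is active.
Diaminopimelate is absent, so NolY is inactive.
With no repressor bound, *temK* is transcribed.
So TemK is produced and active.
Activator QilQ is present, so *holV* is transcribed.
So HolV is produced and active.
Autoinducer-2 is absent, so OxaA is active.
With repressor OxaA bound, *kepK* is not transcribed.
So KepK is not produced.
No repressor is bound and LutJ is active, so *sibP* is transcribed.

ON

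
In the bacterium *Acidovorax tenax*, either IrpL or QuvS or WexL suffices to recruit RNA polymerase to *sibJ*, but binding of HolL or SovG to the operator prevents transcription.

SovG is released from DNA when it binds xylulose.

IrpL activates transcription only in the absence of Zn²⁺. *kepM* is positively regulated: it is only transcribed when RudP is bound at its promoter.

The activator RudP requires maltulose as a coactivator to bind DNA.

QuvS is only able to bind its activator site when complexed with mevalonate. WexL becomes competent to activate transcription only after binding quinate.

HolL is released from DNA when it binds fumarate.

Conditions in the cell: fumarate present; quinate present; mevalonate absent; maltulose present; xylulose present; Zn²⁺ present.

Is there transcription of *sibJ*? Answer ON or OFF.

Zn²⁺ is present, so IrpL is inactive.
Fumarate is present, so HolL is inactive.
Mevalonate is absent, so QuvS is inactive.
Xylulose is present, so SovG is inactive.
Quinate is present, so WexL is active.
Activator WexL is present, so *sibJ* is transcribed.

ON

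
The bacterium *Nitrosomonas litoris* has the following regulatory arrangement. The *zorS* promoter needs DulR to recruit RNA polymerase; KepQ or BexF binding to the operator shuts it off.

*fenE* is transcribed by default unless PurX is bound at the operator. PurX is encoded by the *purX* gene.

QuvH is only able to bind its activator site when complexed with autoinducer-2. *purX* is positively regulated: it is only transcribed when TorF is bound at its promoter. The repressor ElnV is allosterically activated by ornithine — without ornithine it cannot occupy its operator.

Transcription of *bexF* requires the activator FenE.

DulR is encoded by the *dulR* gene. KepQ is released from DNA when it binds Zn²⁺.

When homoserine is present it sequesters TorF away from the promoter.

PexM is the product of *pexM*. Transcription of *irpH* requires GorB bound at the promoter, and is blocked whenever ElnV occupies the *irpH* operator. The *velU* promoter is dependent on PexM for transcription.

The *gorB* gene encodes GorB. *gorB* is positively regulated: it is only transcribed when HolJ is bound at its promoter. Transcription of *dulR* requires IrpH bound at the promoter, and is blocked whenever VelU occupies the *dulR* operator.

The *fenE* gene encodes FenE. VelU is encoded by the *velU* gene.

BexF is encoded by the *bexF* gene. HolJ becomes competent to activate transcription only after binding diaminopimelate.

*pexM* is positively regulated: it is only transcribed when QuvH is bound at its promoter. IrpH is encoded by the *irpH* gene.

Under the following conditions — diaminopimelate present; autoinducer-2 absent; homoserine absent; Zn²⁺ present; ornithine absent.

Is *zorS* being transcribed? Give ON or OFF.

Diaminopimelate is present, so HolJ is active.
No repressor is bound and HolJ is active, so *gorB* is transcribed.
So GorB is produced and active.
Ornithine is absent, so ElnV is inactive.
No repressor is bound and GorB is active, so *irpH* is transcribed.
So IrpH is produced and active.
Autoinducer-2 is absent, so QuvH is inactive.
Required activator QuvH is absent, so *pexM* is not transcribed.
So PexM is not produced.
Required activator PexM is absent, so *velU* is not transcribed.
So VelU is not produced.
No repressor is bound and IrpH is active, so *dulR* is transcribed.
So DulR is produced and active.
Zn²⁺ is present, so KepQ is inactive.
Homoserine is absent, so TorF is active.
No repressor is bound and TorF is active, so *purX* is transcribed.
So PurX is produced and active.
With repressor PurX bound, *fenE* is not transcribed.
So FenE is not produced.
Required activator FenE is absent, so *bexF* is not transcribed.
So BexF is not produced.
No repressor is bound and DulR is active, so *zorS* is transcribed.

ON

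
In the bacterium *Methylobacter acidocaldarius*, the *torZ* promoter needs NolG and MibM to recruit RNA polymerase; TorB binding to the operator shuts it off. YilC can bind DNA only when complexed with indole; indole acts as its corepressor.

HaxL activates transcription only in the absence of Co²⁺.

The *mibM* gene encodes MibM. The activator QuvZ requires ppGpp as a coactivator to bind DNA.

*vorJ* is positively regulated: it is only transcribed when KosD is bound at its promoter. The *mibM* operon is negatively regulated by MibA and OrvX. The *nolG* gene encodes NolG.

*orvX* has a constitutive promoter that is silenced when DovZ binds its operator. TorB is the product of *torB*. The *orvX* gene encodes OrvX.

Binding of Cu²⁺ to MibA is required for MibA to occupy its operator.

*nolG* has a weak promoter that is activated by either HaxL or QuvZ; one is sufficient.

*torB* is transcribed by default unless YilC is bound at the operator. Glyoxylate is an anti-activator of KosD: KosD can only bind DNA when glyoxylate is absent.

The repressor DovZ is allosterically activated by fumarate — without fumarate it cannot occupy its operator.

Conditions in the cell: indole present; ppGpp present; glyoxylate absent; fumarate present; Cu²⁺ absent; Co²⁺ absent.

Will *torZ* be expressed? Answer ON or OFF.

ON

Co²⁺ is absent, so HaxL is active.
ppGpp is present, so QuvZ is active.
Activator HaxL is present, so *nolG* is transcribed.
So NolG is produced and active.
Cu²⁺ is absent, so MibA is inactive.
Fumarate is present, so DovZ is active.
With repressor DovZ bound, *orvX* is not transcribed.
So OrvX is not produced.
With no repressor bound, *mibM* is transcribed.
So MibM is produced and active.
Indole is present, so YilC is active.
With repressor YilC bound, *torB* is not transcribed.
So TorB is not produced.
No repressor is bound and NolG and MibM are active, so *torZ* is transcribed.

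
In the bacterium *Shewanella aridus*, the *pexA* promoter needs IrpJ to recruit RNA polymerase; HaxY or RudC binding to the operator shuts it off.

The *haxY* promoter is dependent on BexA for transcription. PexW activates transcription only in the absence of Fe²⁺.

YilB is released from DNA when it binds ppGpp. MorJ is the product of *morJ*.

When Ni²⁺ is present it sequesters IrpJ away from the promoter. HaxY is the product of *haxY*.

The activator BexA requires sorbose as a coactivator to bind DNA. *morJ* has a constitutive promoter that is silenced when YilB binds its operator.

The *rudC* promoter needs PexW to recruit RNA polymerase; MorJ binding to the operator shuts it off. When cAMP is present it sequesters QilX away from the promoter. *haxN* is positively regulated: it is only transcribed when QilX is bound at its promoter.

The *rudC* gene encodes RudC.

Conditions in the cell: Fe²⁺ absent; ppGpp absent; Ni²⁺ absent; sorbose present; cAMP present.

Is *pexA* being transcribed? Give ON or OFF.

OFF

Sorbose is present, so BexA is active.
No repressor is bound and BexA is active, so *haxY* is transcribed.
So HaxY is produced and active.
ppGpp is absent, so YilB is active.
With repressor YilB bound, *morJ* is not transcribed.
So MorJ is not produced.
Fe²⁺ is absent, so PexW is active.
No repressor is bound and PexW is active, so *rudC* is transcribed.
So RudC is produced and active.
Ni²⁺ is absent, so IrpJ is active.
With repressor HaxY bound, *pexA* is not transcribed.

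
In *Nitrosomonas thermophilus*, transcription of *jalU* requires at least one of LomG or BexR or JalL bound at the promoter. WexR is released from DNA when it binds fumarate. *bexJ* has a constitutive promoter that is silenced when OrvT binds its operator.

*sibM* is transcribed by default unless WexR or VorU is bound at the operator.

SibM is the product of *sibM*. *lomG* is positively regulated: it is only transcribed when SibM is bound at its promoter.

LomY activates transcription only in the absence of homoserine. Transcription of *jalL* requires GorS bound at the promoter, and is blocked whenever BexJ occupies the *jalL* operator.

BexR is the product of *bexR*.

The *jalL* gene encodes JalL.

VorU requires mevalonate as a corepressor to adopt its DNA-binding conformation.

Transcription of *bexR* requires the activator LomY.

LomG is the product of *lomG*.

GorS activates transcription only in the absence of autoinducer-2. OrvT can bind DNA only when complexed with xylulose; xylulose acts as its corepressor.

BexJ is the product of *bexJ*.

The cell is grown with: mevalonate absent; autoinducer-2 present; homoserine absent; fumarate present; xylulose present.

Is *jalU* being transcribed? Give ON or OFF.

Fumarate is present, so WexR is inactive.
Mevalonate is absent, so VorU is inactive.
With no repressor bound, *sibM* is transcribed.
So SibM is produced and active.
No repressor is bound and SibM is active, so *lomG* is transcribed.
So LomG is produced and active.
Homoserine is absent, so LomY is active.
No repressor is bound and LomY is active, so *bexR* is transcribed.
So BexR is produced and active.
Autoinducer-2 is present, so GorS is inactive.
Xylulose is present, so OrvT is active.
With repressor OrvT bound, *bexJ* is not transcribed.
So BexJ is not produced.
Required activator GorS is absent, so *jalL* is not transcribed.
So JalL is not produced.
Activator LomG is present, so *jalU* is transcribed.

ON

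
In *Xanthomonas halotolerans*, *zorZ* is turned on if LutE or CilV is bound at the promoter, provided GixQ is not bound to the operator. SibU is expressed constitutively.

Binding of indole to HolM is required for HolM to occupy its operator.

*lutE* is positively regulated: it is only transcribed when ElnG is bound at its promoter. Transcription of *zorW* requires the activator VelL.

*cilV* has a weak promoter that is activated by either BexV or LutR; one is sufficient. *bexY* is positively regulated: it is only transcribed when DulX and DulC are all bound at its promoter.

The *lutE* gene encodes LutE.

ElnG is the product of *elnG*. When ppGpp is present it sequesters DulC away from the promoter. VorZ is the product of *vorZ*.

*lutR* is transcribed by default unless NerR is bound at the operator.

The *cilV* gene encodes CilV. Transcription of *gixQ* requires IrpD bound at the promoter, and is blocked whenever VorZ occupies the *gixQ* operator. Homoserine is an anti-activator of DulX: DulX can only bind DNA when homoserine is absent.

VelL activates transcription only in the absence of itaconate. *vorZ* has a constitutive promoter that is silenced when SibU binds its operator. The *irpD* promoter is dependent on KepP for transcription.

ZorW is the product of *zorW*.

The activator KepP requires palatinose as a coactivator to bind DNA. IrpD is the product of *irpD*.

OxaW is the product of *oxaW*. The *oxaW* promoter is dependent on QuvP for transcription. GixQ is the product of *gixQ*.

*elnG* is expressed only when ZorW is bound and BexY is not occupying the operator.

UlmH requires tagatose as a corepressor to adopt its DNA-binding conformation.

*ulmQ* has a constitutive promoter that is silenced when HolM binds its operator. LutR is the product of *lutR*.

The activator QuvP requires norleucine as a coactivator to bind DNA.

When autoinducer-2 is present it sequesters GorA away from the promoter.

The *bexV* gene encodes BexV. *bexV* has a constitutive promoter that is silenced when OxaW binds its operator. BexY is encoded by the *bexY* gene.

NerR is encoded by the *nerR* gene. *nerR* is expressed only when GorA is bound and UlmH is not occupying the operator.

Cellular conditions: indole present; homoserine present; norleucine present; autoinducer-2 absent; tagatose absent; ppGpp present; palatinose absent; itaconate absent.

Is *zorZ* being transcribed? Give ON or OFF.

ON

Homoserine is present, so DulX is inactive.
ppGpp is present, so DulC is inactive.
Required activator DulX is absent, so *bexY* is not transcribed.
So BexY is not produced.
Itaconate is absent, so VelL is active.
No repressor is bound and VelL is active, so *zorW* is transcribed.
So ZorW is produced and active.
No repressor is bound and ZorW is active, so *elnG* is transcribed.
So ElnG is produced and active.
No repressor is bound and ElnG is active, so *lutE* is transcribed.
So LutE is produced and active.
SibU is produced constitutively and is active.
With repressor SibU bound, *vorZ* is not transcribed.
So VorZ is not produced.
Palatinose is absent, so KepP is inactive.
Required activator KepP is absent, so *irpD* is not transcribed.
So IrpD is not produced.
Required activator IrpD is absent, so *gixQ* is not transcribed.
So GixQ is not produced.
Norleucine is present, so QuvP is active.
No repressor is bound and QuvP is active, so *oxaW* is transcribed.
So OxaW is produced and active.
With repressor OxaW bound, *bexV* is not transcribed.
So BexV is not produced.
Autoinducer-2 is absent, so GorA is active.
Tagatose is absent, so UlmH is inactive.
No repressor is bound and GorA is active, so *nerR* is transcribed.
So NerR is produced and active.
With repressor NerR bound, *lutR* is not transcribed.
So LutR is not produced.
No activator is available at the *cilV* promoter, so *cilV* is not transcribed.
So CilV is not produced.
Activator LutE is present, so *zorZ* is transcribed.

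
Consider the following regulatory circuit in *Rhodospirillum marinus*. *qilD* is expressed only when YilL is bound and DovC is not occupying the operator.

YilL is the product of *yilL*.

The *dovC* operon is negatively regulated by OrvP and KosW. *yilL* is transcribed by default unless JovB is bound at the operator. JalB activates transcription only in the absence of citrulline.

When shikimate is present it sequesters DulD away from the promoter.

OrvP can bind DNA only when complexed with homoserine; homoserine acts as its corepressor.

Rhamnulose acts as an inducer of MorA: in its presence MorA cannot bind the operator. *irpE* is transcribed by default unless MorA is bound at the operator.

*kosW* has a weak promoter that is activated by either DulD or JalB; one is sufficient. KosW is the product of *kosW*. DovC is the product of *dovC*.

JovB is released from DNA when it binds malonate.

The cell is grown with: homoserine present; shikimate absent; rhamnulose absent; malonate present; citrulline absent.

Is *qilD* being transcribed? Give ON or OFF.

Homoserine is present, so OrvP is active.
Shikimate is absent, so DulD is active.
Citrulline is absent, so JalB is active.
Activator DulD is present, so *kosW* is transcribed.
So KosW is produced and active.
With repressor OrvP bound, *dovC* is not transcribed.
So DovC is not produced.
Malonate is present, so JovB is inactive.
With no repressor bound, *yilL* is transcribed.
So YilL is produced and active.
No repressor is bound and YilL is active, so *qilD* is transcribed.

ON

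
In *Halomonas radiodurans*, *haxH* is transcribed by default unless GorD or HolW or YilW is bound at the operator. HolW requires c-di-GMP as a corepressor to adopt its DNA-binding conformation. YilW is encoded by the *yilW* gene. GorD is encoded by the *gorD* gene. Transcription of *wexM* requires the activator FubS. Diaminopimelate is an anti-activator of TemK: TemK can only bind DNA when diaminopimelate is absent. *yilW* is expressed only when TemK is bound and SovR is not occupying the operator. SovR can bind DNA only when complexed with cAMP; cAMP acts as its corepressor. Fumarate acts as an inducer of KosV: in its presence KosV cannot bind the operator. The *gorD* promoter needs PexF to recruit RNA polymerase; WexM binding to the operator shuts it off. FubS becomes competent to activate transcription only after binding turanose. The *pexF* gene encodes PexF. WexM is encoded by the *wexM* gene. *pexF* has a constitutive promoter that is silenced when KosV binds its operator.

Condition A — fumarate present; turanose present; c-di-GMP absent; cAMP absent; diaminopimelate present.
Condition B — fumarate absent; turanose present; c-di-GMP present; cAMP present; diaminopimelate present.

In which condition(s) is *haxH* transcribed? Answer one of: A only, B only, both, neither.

A only

Condition A:
Fumarate is present, so KosV is inactive.
With no repressor bound, *pexF* is transcribed.
So PexF is produced and active.
Turanose is present, so FubS is active.
No repressor is bound and FubS is active, so *wexM* is transcribed.
So WexM is produced and active.
With repressor WexM bound, *gorD* is not transcribed.
So GorD is not produced.
c-di-GMP is absent, so HolW is inactive.
cAMP is absent, so SovR is inactive.
Diaminopimelate is present, so TemK is inactive.
Required activator TemK is absent, so *yilW* is not transcribed.
So YilW is not produced.
With no repressor bound, *haxH* is transcribed.
→ *haxH* is ON in A.
Condition B:
Fumarate is absent, so KosV is active.
With repressor KosV bound, *pexF* is not transcribed.
So PexF is not produced.
Turanose is present, so FubS is active.
No repressor is bound and FubS is active, so *wexM* is transcribed.
So WexM is produced and active.
With repressor WexM bound, *gorD* is not transcribed.
So GorD is not produced.
c-di-GMP is present, so HolW is active.
cAMP is present, so SovR is active.
Diaminopimelate is present, so TemK is inactive.
With repressor SovR bound, *yilW* is not transcribed.
So YilW is not produced.
With repressor HolW bound, *haxH* is not transcribed.
→ *haxH* is OFF in B.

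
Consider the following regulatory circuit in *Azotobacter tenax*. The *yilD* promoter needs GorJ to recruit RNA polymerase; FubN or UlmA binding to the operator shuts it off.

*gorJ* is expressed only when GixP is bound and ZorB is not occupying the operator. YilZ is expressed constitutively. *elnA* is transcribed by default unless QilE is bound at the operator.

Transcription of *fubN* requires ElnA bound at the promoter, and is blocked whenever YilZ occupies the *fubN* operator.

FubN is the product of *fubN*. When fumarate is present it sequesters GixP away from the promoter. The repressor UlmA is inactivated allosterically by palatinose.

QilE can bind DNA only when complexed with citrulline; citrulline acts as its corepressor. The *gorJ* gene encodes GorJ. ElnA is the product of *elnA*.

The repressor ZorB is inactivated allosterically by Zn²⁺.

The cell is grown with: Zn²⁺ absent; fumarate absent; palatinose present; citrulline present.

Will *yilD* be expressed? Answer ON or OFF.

OFF

YilZ is produced constitutively and is active.
Citrulline is present, so QilE is active.
With repressor QilE bound, *elnA* is not transcribed.
So ElnA is not produced.
With repressor YilZ bound, *fubN* is not transcribed.
So FubN is not produced.
Palatinose is present, so UlmA is inactive.
Zn²⁺ is absent, so ZorB is active.
Fumarate is absent, so GixP is active.
With repressor ZorB bound, *gorJ* is not transcribed.
So GorJ is not produced.
Required activator GorJ is absent, so *yilD* is not transcribed.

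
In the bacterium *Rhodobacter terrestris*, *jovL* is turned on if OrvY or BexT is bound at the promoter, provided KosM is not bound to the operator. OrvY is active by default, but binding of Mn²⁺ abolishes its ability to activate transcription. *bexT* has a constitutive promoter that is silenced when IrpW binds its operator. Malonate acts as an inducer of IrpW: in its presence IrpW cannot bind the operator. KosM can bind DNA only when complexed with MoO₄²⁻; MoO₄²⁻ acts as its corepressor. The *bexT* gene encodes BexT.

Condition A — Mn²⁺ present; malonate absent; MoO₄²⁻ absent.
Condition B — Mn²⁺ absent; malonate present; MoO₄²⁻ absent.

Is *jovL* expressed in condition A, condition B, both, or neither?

Condition A:
Mn²⁺ is present, so OrvY is inactive.
Malonate is absent, so IrpW is active.
With repressor IrpW bound, *bexT* is not transcribed.
So BexT is not produced.
MoO₄²⁻ is absent, so KosM is inactive.
No activator is available at the *jovL* promoter, so *jovL* is not transcribed.
→ *jovL* is OFF in A.
Condition B:
Mn²⁺ is absent, so OrvY is active.
Malonate is present, so IrpW is inactive.
With no repressor bound, *bexT* is transcribed.
So BexT is produced and active.
MoO₄²⁻ is absent, so KosM is inactive.
Activator OrvY is present, so *jovL* is transcribed.
→ *jovL* is ON in B.

B only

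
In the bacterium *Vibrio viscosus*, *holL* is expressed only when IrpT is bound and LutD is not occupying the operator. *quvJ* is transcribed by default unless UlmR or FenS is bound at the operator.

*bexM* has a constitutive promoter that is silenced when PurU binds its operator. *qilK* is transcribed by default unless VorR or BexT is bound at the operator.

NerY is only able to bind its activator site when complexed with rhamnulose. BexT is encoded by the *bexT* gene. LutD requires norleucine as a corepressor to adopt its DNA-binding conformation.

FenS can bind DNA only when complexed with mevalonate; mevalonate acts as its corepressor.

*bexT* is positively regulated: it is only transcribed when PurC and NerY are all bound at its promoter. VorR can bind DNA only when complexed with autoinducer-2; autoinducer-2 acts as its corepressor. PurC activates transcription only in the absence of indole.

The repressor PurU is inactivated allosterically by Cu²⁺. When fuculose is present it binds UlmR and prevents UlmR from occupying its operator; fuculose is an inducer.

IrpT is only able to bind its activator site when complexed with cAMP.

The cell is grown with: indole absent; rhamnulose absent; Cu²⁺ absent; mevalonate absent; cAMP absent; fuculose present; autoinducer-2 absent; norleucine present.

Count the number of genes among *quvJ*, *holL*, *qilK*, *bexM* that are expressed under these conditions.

Fuculose is present, so UlmR is inactive.
Mevalonate is absent, so FenS is inactive.
With no repressor bound, *quvJ* is transcribed.
→ *quvJ* is ON.
Norleucine is present, so LutD is active.
cAMP is absent, so IrpT is inactive.
With repressor LutD bound, *holL* is not transcribed.
→ *holL* is OFF.
Autoinducer-2 is absent, so VorR is inactive.
Indole is absent, so PurC is active.
Rhamnulose is absent, so NerY is inactive.
Required activator NerY is absent, so *bexT* is not transcribed.
So BexT is not produced.
With no repressor bound, *qilK* is transcribed.
→ *qilK* is ON.
Cu²⁺ is absent, so PurU is active.
With repressor PurU bound, *bexM* is not transcribed.
→ *bexM* is OFF.
2 of the 4 genes are transcribed.

2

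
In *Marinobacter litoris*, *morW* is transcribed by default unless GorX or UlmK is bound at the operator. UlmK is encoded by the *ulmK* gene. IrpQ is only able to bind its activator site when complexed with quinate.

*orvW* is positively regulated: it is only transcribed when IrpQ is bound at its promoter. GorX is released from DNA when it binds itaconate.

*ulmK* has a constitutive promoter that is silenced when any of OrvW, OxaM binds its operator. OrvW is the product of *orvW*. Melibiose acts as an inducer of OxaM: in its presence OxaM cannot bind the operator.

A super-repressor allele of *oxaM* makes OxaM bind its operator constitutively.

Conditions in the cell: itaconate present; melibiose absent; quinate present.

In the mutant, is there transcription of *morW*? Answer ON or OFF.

ON

Itaconate is present, so GorX is inactive.
Quinate is present, so IrpQ is active.
No repressor is bound and IrpQ is active, so *orvW* is transcribed.
So OrvW is produced and active.
OxaM is constitutively active in this strain.
With repressor OrvW bound, *ulmK* is not transcribed.
So UlmK is not produced.
With no repressor bound, *morW* is transcribed.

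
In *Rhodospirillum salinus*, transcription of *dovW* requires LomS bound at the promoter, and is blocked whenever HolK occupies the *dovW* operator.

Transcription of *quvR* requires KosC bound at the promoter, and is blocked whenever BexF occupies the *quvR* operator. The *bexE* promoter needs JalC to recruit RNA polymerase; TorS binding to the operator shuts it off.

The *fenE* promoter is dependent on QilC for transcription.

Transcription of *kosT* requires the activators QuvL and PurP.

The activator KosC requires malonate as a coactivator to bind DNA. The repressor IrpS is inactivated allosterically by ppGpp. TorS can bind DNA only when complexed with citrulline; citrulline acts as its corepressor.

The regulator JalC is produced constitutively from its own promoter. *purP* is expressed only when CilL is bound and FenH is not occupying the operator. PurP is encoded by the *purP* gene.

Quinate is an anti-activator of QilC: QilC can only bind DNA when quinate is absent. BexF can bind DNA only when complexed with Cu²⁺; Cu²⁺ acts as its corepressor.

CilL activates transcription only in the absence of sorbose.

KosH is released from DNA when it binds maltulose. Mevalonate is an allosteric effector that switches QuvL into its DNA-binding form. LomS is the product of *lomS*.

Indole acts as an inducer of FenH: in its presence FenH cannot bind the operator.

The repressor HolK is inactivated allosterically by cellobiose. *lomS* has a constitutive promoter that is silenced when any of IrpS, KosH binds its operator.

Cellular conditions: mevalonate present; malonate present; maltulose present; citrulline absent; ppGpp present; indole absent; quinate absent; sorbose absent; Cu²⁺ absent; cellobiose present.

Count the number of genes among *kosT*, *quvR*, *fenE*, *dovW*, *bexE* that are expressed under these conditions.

Mevalonate is present, so QuvL is active.
Indole is absent, so FenH is active.
Sorbose is absent, so CilL is active.
With repressor FenH bound, *purP* is not transcribed.
So PurP is not produced.
Required activator PurP is absent, so *kosT* is not transcribed.
→ *kosT* is OFF.
Malonate is present, so KosC is active.
Cu²⁺ is absent, so BexF is inactive.
No repressor is bound and KosC is active, so *quvR* is transcribed.
→ *quvR* is ON.
Quinate is absent, so QilC is active.
No repressor is bound and QilC is active, so *fenE* is transcribed.
→ *fenE* is ON.
Cellobiose is present, so HolK is inactive.
ppGpp is present, so IrpS is inactive.
Maltulose is present, so KosH is inactive.
With no repressor bound, *lomS* is transcribed.
So LomS is produced and active.
No repressor is bound and LomS is active, so *dovW* is transcribed.
→ *dovW* is ON.
JalC is produced constitutively and is active.
Citrulline is absent, so TorS is inactive.
No repressor is bound and JalC is active, so *bexE* is transcribed.
→ *bexE* is ON.
4 of the 5 genes are transcribed.

4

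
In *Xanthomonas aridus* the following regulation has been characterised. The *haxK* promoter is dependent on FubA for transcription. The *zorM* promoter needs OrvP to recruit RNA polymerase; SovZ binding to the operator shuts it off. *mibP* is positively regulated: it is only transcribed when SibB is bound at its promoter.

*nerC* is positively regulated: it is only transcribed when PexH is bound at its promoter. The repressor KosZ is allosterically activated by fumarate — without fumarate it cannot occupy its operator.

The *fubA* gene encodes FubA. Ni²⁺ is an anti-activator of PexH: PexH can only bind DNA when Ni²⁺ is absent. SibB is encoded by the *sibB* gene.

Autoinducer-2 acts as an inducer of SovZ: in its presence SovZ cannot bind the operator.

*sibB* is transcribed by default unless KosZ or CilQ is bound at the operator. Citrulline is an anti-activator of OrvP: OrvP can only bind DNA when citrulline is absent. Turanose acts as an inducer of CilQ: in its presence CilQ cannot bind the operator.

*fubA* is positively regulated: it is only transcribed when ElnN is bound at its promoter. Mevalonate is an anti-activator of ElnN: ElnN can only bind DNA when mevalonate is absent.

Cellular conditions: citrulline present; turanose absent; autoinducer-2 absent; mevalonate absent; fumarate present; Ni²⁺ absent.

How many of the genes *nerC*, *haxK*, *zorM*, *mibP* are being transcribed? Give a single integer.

2

Ni²⁺ is absent, so PexH is active.
No repressor is bound and PexH is active, so *nerC* is transcribed.
→ *nerC* is ON.
Mevalonate is absent, so ElnN is active.
No repressor is bound and ElnN is active, so *fubA* is transcribed.
So FubA is produced and active.
No repressor is bound and FubA is active, so *haxK* is transcribed.
→ *haxK* is ON.
Autoinducer-2 is absent, so SovZ is active.
Citrulline is present, so OrvP is inactive.
With repressor SovZ bound, *zorM* is not transcribed.
→ *zorM* is OFF.
Fumarate is present, so KosZ is active.
Turanose is absent, so CilQ is active.
With repressor KosZ bound, *sibB* is not transcribed.
So SibB is not produced.
Required activator SibB is absent, so *mibP* is not transcribed.
→ *mibP* is OFF.
2 of the 4 genes are transcribed.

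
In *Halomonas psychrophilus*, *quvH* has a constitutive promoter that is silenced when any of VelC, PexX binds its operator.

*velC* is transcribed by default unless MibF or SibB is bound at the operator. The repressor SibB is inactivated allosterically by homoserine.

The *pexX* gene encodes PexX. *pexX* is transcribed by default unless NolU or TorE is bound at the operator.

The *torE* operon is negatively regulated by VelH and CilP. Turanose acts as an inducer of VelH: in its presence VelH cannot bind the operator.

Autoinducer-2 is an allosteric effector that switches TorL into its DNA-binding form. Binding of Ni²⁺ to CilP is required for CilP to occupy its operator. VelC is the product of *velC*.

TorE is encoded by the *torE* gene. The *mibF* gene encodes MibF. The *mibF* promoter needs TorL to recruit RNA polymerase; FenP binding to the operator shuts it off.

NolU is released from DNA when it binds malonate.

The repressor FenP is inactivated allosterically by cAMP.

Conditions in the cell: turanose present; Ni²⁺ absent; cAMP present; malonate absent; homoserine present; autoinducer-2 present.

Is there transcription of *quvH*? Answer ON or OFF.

ON

cAMP is present, so FenP is inactive.
Autoinducer-2 is present, so TorL is active.
No repressor is bound and TorL is active, so *mibF* is transcribed.
So MibF is produced and active.
Homoserine is present, so SibB is inactive.
With repressor MibF bound, *velC* is not transcribed.
So VelC is not produced.
Malonate is absent, so NolU is active.
Turanose is present, so VelH is inactive.
Ni²⁺ is absent, so CilP is inactive.
With no repressor bound, *torE* is transcribed.
So TorE is produced and active.
With repressor NolU bound, *pexX* is not transcribed.
So PexX is not produced.
With no repressor bound, *quvH* is transcribed.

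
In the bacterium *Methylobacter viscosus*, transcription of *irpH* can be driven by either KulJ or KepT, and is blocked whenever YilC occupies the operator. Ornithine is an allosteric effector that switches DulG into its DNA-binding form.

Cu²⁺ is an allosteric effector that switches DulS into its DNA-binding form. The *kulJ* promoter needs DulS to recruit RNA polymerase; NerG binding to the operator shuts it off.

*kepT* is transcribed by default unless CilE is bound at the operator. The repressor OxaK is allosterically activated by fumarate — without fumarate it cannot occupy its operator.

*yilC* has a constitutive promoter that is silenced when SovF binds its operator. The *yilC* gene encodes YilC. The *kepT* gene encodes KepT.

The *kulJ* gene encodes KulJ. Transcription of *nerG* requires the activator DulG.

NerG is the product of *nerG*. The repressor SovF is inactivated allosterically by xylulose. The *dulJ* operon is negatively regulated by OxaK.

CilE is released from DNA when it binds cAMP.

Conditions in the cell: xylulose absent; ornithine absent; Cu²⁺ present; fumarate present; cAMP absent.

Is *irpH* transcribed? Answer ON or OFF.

Xylulose is absent, so SovF is active.
With repressor SovF bound, *yilC* is not transcribed.
So YilC is not produced.
Ornithine is absent, so DulG is inactive.
Required activator DulG is absent, so *nerG* is not transcribed.
So NerG is not produced.
Cu²⁺ is present, so DulS is active.
No repressor is bound and DulS is active, so *kulJ* is transcribed.
So KulJ is produced and active.
cAMP is absent, so CilE is active.
With repressor CilE bound, *kepT* is not transcribed.
So KepT is not produced.
Activator KulJ is present, so *irpH* is transcribed.

ON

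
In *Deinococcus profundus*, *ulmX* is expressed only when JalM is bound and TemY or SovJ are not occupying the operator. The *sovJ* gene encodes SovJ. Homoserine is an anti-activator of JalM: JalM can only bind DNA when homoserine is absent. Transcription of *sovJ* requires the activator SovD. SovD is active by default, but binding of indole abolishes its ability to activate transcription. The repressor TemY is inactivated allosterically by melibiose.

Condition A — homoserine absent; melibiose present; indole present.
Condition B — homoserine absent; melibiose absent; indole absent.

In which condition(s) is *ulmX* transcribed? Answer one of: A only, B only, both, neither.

A only

Condition A:
Homoserine is absent, so JalM is active.
Melibiose is present, so TemY is inactive.
Indole is present, so SovD is inactive.
Required activator SovD is absent, so *sovJ* is not transcribed.
So SovJ is not produced.
No repressor is bound and JalM is active, so *ulmX* is transcribed.
→ *ulmX* is ON in A.
Condition B:
Homoserine is absent, so JalM is active.
Melibiose is absent, so TemY is active.
Indole is absent, so SovD is active.
No repressor is bound and SovD is active, so *sovJ* is transcribed.
So SovJ is produced and active.
With repressor TemY bound, *ulmX* is not transcribed.
→ *ulmX* is OFF in B.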